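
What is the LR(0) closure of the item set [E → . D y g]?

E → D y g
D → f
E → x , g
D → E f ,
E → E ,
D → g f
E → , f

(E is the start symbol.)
{ [D → . E f ,], [D → . f], [D → . g f], [E → . , f], [E → . D y g], [E → . E ,], [E → . x , g] }

Start with: [E → . D y g]
  [E → . D y g] has the dot before D: add [D → . f], [D → . E f ,], [D → . g f]
  [D → . E f ,] has the dot before E: add [E → . x , g], [E → . E ,], [E → . , f]
No further items can be added.

CLOSURE = { [D → . E f ,], [D → . f], [D → . g f], [E → . , f], [E → . D y g], [E → . E ,], [E → . x , g] }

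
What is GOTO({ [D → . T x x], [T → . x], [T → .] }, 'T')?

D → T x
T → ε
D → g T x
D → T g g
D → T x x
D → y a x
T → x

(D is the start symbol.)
{ [D → T . x x] }

GOTO(I, 'T') = CLOSURE({ [A → αX.β] : [A → α.Xβ] ∈ I, X = 'T' })

Items with dot before 'T', with the dot advanced:
  [D → . T x x] → [D → T . x x]
Closure adds nothing (no advanced item has the dot before a non-terminal).

GOTO = { [D → T . x x] }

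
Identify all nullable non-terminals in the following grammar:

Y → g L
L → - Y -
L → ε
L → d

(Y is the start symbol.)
A non-terminal is nullable if it can derive ε (the empty string): either it has an ε-production, or it has a production whose right-hand side consists entirely of nullable non-terminals.

ε-productions: L → ε
So L is immediately nullable.
No further non-terminal can be added: every production for the remaining non-terminals contains a terminal or a non-nullable non-terminal.
Nullable = { 'L' }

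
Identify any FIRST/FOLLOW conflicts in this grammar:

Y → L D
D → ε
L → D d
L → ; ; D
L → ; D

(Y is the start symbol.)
A FIRST/FOLLOW conflict occurs when a non-terminal N has a nullable alternative N → β (β ⇒* ε) and another alternative N → α with FIRST(α) ∩ FOLLOW(N) ≠ ∅: on such a lookahead the parser cannot decide between expanding α and letting N vanish via β.

Nullable non-terminals: D.
D has a nullable alternative but only one production, so nothing to check.

L, Y have no nullable alternative, so no FIRST/FOLLOW check is needed there.

No FIRST/FOLLOW conflicts found.

Answer: No FIRST/FOLLOW conflicts.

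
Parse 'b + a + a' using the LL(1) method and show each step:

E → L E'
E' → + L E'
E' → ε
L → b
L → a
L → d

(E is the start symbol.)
Stack is shown with the top on the left.

Stack     Input        Action
-----------------------------
E $       b + a + a $  output E → L E'
L E' $    b + a + a $  output L → b
b E' $    b + a + a $  match 'b'
E' $      + a + a $    output E' → + L E'
+ L E' $  + a + a $    match '+'
L E' $    a + a $      output L → a
a E' $    a + a $      match 'a'
E' $      + a $        output E' → + L E'
+ L E' $  + a $        match '+'
L E' $    a $          output L → a
a E' $    a $          match 'a'
E' $      $            output E' → ε
$         $            accept

The string is accepted.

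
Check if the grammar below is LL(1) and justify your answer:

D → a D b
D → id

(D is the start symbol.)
A grammar is LL(1) if for each non-terminal N with multiple productions, the predict sets of those productions are pairwise disjoint, where PREDICT(N → α) = (FIRST(α) \ {ε}) ∪ (FOLLOW(N) if α ⇒* ε).

For D:
  PREDICT(D → a D b) = { 'a' }
  PREDICT(D → id) = { 'id' }

All predict sets are disjoint. The grammar IS LL(1).

Answer: Yes, the grammar is LL(1).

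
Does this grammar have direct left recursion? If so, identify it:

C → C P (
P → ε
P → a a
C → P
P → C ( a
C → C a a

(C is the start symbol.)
Direct left recursion occurs when N → N α for some non-terminal N (the right-hand side begins with the left-hand side itself).

C → C P (: LEFT RECURSIVE (starts with C)
P → ε: starts with ε
P → a a: starts with a
C → P: starts with P
P → C ( a: starts with C
C → C a a: LEFT RECURSIVE (starts with C)

The grammar has direct left recursion on: C.

Answer: Yes, C is left-recursive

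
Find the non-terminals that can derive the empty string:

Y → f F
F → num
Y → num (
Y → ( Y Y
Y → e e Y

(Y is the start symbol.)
A non-terminal is nullable if it can derive ε (the empty string): either it has an ε-production, or it has a production whose right-hand side consists entirely of nullable non-terminals.

There are no ε-productions, so no non-terminal can derive ε.
No non-terminals are nullable.

Answer: None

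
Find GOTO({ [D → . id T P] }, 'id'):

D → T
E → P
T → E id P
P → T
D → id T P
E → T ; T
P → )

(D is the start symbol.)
{ [D → id . T P], [E → . P], [E → . T ; T], [P → . )], [P → . T], [T → . E id P] }

GOTO(I, 'id') = CLOSURE({ [A → αX.β] : [A → α.Xβ] ∈ I, X = 'id' })

Items with dot before 'id', with the dot advanced:
  [D → . id T P] → [D → id . T P]
Closure of the advanced items:
  [D → id . T P] has the dot before T: add [T → . E id P]
  [T → . E id P] has the dot before E: add [E → . P], [E → . T ; T]
  [E → . P] has the dot before P: add [P → . T], [P → . )]

GOTO = { [D → id . T P], [E → . P], [E → . T ; T], [P → . )], [P → . T], [T → . E id P] }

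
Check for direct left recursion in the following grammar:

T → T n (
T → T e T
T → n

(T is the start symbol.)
Yes, T is left-recursive

Direct left recursion occurs when N → N α for some non-terminal N (the right-hand side begins with the left-hand side itself).

T → T n (: LEFT RECURSIVE (starts with T)
T → T e T: LEFT RECURSIVE (starts with T)
T → n: starts with n

The grammar has direct left recursion on: T.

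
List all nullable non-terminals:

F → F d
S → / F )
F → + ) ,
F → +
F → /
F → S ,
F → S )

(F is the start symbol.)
None

There are no ε-productions, so no non-terminal can derive ε.
No non-terminals are nullable.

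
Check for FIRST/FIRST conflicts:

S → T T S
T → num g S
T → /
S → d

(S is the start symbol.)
No FIRST/FIRST conflicts.

FIRST sets of the non-terminals at (or reachable through a nullable prefix from) the front of some alternative:
  FIRST(T) = { '/', 'num' }

Productions for S:
  S → T T S: FIRST = { '/', 'num' }
  S → d: FIRST = { 'd' }
Productions for T:
  T → num g S: FIRST = { 'num' }
  T → /: FIRST = { '/' }

All alternatives of each non-terminal have pairwise disjoint FIRST sets.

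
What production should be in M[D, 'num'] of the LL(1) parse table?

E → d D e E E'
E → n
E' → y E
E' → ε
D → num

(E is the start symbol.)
D → num

To find M[D, 'num'], we find productions for D where 'num' is in the predict set (PREDICT(N → α) = (FIRST(α) \ {ε}) ∪ (FOLLOW(N) if α ⇒* ε)).

D → num: PREDICT = { 'num' }
  'num' is in predict set, so this production goes in M[D, 'num']

M[D, 'num'] = D → num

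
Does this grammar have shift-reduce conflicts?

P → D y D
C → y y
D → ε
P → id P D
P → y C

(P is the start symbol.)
Yes — I0: [D → .] vs [P → . id P D]; I3: [D → .] vs [P → . id P D]

Augment with P' → P and build the canonical LR(0) collection (I0 = CLOSURE({[P' → . P]}), then GOTO on every symbol after a dot until no new states appear). It has 12 states:
  I0: { [D → .], [P → . D y D], [P → . id P D], [P → . y C], [P' → . P] }  — shift, reduce
  I1: { [P → D . y D] }  — shift
  I2: { [P' → P .] }  — accept
  I3: { [D → .], [P → . D y D], [P → . id P D], [P → . y C], [P → id . P D] }  — shift, reduce
  I4: { [C → . y y], [P → y . C] }  — shift
  I5: { [P → y C .] }  — reduce
  I6: { [C → y . y] }  — shift
  I7: { [C → y y .] }  — reduce
  I8: { [D → .], [P → id P . D] }  — reduce
  I9: { [P → id P D .] }  — reduce
  I10: { [D → .], [P → D y . D] }  — reduce
  I11: { [P → D y D .] }  — reduce

I0 contains reduce item [D → .] and shift items [P → . id P D], [P → . y C] — shift-reduce conflict.
I3 contains reduce item [D → .] and shift items [P → . id P D], [P → . y C] — shift-reduce conflict.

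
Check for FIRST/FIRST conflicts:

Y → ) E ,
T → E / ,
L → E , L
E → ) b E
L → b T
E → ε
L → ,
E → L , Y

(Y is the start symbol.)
A FIRST/FIRST conflict occurs when two productions N → α and N → β for the same non-terminal have FIRST(α) ∩ FIRST(β) ≠ ∅ (with ε ∈ FIRST of a nullable right-hand side, so two nullable alternatives also conflict).

FIRST sets of the non-terminals at (or reachable through a nullable prefix from) the front of some alternative:
  FIRST(E) = { ')', ',', 'b', ε }
  FIRST(L) = { ')', ',', 'b' }

Productions for L:
  L → E , L: FIRST = { ')', ',', 'b' }
  L → b T: FIRST = { 'b' }
  L → ,: FIRST = { ',' }
Productions for E:
  E → ) b E: FIRST = { ')' }
  E → ε: FIRST = { ε }
  E → L , Y: FIRST = { ')', ',', 'b' }
Y, T have only one production, so no FIRST/FIRST conflict is possible there.

Conflict for L: L → E , L and L → b T
  Overlap: { 'b' }
Conflict for L: L → E , L and L → ,
  Overlap: { ',' }
Conflict for E: E → ) b E and E → L , Y
  Overlap: { ')' }

Answer: Yes. L → E ',' L / L → b T on { 'b' }; L → E ',' L / L → ',' on { ',' }; E → ')' b E / E → L ',' Y on { ')' }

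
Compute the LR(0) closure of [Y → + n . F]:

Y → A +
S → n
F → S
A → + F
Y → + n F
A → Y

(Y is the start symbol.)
Start with: [Y → + n . F]
  [Y → + n . F] has the dot before F: add [F → . S]
  [F → . S] has the dot before S: add [S → . n]
No further items can be added.

CLOSURE = { [F → . S], [S → . n], [Y → + n . F] }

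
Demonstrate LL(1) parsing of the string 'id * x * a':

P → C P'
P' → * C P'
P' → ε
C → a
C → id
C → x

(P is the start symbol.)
Stack is shown with the top on the left.

Stack     Input         Action
------------------------------
P $       id * x * a $  output P → C P'
C P' $    id * x * a $  output C → id
id P' $   id * x * a $  match 'id'
P' $      * x * a $     output P' → * C P'
* C P' $  * x * a $     match '*'
C P' $    x * a $       output C → x
x P' $    x * a $       match 'x'
P' $      * a $         output P' → * C P'
* C P' $  * a $         match '*'
C P' $    a $           output C → a
a P' $    a $           match 'a'
P' $      $             output P' → ε
$         $             accept

The string is accepted.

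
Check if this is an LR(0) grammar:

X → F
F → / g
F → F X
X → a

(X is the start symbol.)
A grammar is LR(0) if no state in the canonical LR(0) collection has:
  - both a shift item (dot before a terminal) and a complete item (shift-reduce conflict), or
  - two or more complete items (reduce-reduce conflict; the accept item [X' → X .] counts as a complete item here).

Augment with X' → X and build the canonical LR(0) collection (I0 = CLOSURE({[X' → . X]}), then GOTO on every symbol after a dot until no new states appear). It has 7 states:
  I0: { [F → . / g], [F → . F X], [X → . F], [X → . a], [X' → . X] }  — shift
  I1: { [F → / . g] }  — shift
  I2: { [F → . / g], [F → . F X], [F → F . X], [X → . F], [X → . a], [X → F .] }  — shift, reduce
  I3: { [X' → X .] }  — accept
  I4: { [X → a .] }  — reduce
  I5: { [F → F X .] }  — reduce
  I6: { [F → / g .] }  — reduce

Conflict in state I2:
  Shift-reduce conflict between [X → F .] and [F → . / g]
So the grammar is NOT LR(0).

Answer: No. Shift-reduce conflict between [X → F .] and [F → . / g]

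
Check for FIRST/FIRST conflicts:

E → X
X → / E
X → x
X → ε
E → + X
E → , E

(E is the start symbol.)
FIRST sets of the non-terminals at (or reachable through a nullable prefix from) the front of some alternative:
  FIRST(X) = { '/', 'x', ε }

Productions for E:
  E → X: FIRST = { '/', 'x', ε }
  E → + X: FIRST = { '+' }
  E → , E: FIRST = { ',' }
Productions for X:
  X → / E: FIRST = { '/' }
  X → x: FIRST = { 'x' }
  X → ε: FIRST = { ε }

All alternatives of each non-terminal have pairwise disjoint FIRST sets.

Answer: No FIRST/FIRST conflicts.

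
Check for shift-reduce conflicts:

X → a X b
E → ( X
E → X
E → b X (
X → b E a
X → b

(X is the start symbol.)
Augment with X' → X and build the canonical LR(0) collection (I0 = CLOSURE({[X' → . X]}), then GOTO on every symbol after a dot until no new states appear). It has 14 states:
  I0: { [X → . a X b], [X → . b E a], [X → . b], [X' → . X] }  — shift
  I1: { [X' → X .] }  — accept
  I2: { [X → . a X b], [X → . b E a], [X → . b], [X → a . X b] }  — shift
  I3: { [E → . ( X], [E → . X], [E → . b X (], [X → . a X b], [X → . b E a], [X → . b], [X → b . E a], [X → b .] }  — shift, reduce
  I4: { [E → ( . X], [X → . a X b], [X → . b E a], [X → . b] }  — shift
  I5: { [X → b E . a] }  — shift
  I6: { [E → X .] }  — reduce
  I7: { [E → . ( X], [E → . X], [E → . b X (], [E → b . X (], [X → . a X b], [X → . b E a], [X → . b], [X → b . E a], [X → b .] }  — shift, reduce
  I8: { [E → X .], [E → b X . (] }  — shift, reduce
  I9: { [E → b X ( .] }  — reduce
  I10: { [X → b E a .] }  — reduce
  I11: { [E → ( X .] }  — reduce
  I12: { [X → a X . b] }  — shift
  I13: { [X → a X b .] }  — reduce

I3 contains reduce item [X → b .] and shift items [E → . ( X], [E → . b X (], [X → . a X b], [X → . b], [X → . b E a] — shift-reduce conflict.
I7 contains reduce item [X → b .] and shift items [E → . ( X], [E → . b X (], [X → . a X b], [X → . b], [X → . b E a] — shift-reduce conflict.
I8 contains reduce item [E → X .] and shift item [E → b X . (] — shift-reduce conflict.

Answer: Yes — I3: [X → b .] vs [E → . ( X]; I7: [X → b .] vs [E → . ( X]; I8: [E → X .] vs [E → b X . (]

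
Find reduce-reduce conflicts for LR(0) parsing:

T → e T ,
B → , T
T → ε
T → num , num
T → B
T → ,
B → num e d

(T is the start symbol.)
Yes — I1: [T → .] vs [T → , .]

A reduce-reduce conflict occurs when an LR(0) state has two complete items [A → α .] and [B → β .] — both call for a reduction, and with no lookahead the parser cannot choose between them.

Augment with T' → T and build the canonical LR(0) collection (I0 = CLOSURE({[T' → . T]}), then GOTO on every symbol after a dot until no new states appear). It has 13 states:
  I0: { [B → . , T], [B → . num e d], [T → . ,], [T → . B], [T → . e T ,], [T → . num , num], [T → .], [T' → . T] }  — shift, reduce
  I1: { [B → , . T], [B → . , T], [B → . num e d], [T → , .], [T → . ,], [T → . B], [T → . e T ,], [T → . num , num], [T → .] }  — shift, 2 reduces
  I2: { [T → B .] }  — reduce
  I3: { [T' → T .] }  — accept
  I4: { [B → . , T], [B → . num e d], [T → . ,], [T → . B], [T → . e T ,], [T → . num , num], [T → .], [T → e . T ,] }  — shift, reduce
  I5: { [B → num . e d], [T → num . , num] }  — shift
  I6: { [T → num , . num] }  — shift
  I7: { [B → num e . d] }  — shift
  I8: { [B → num e d .] }  — reduce
  I9: { [T → num , num .] }  — reduce
  I10: { [T → e T . ,] }  — shift
  I11: { [T → e T , .] }  — reduce
  I12: { [B → , T .] }  — reduce

I1 contains complete items [T → .], [T → , .] — reduce-reduce conflict.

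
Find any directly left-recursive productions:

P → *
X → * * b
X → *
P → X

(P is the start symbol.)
Direct left recursion occurs when N → N α for some non-terminal N (the right-hand side begins with the left-hand side itself).

P → *: starts with '*'
X → * * b: starts with '*'
X → *: starts with '*'
P → X: starts with X

No direct left recursion found.

Answer: No direct left recursion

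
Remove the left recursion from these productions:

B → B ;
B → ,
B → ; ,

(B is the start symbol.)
B is directly left-recursive. The standard transformation for
  A → A α₁ | ... | A α_m | β₁ | ... | β_n
is
  A  → β₁ A' | ... | β_n A'
  A' → α₁ A' | ... | α_m A' | ε

B → , becomes B → , B'
B → ; , becomes B → ; , B'
B → B ; becomes B' → ; B'
Add B' → ε

Resulting grammar:
B → , B'
B → ; , B'
B' → ; B'
B' → ε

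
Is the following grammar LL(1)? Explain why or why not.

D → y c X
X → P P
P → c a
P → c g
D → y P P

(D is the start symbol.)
No. Predict set conflict for D: { 'y' }

A grammar is LL(1) if for each non-terminal N with multiple productions, the predict sets of those productions are pairwise disjoint, where PREDICT(N → α) = (FIRST(α) \ {ε}) ∪ (FOLLOW(N) if α ⇒* ε).

For D:
  PREDICT(D → y c X) = { 'y' }
  PREDICT(D → y P P) = { 'y' }
For P:
  PREDICT(P → c a) = { 'c' }
  PREDICT(P → c g) = { 'c' }
X has a single production, so nothing to check there.

Conflict found: Predict set conflict for D: { 'y' }
The grammar is NOT LL(1).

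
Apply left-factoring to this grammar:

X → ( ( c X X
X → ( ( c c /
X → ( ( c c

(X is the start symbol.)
X → ( ( c X'
X' → X X
X' → c X''
X'' → /
X'' → ε

Left-factoring transforms A → αβ₁ | αβ₂ into A → αA' and A' → β₁ | β₂
(α is the longest common prefix among the alternatives). Repeat until
no nonterminal has two alternatives with a common prefix.

Round 1: X has alternatives sharing prefix '( ( c'. Introduce X': X → ( ( c X'
  Add: X' → X X
  Add: X' → c /
  Add: X' → c

Round 2: X' has alternatives sharing prefix 'c'. Introduce X'': X' → c X''
  Add: X'' → /
  Add: X'' → ε

No remaining common prefixes — done.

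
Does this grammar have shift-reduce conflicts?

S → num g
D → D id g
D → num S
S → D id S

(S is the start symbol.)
A shift-reduce conflict occurs when an LR(0) state has both:
  - a complete (reduce) item [A → α .] (dot at the end), and
  - a shift item [B → β . c γ] (dot before a terminal).

Augment with S' → S and build the canonical LR(0) collection (I0 = CLOSURE({[S' → . S]}), then GOTO on every symbol after a dot until no new states appear). It has 9 states:
  I0: { [D → . D id g], [D → . num S], [S → . D id S], [S → . num g], [S' → . S] }  — shift
  I1: { [D → D . id g], [S → D . id S] }  — shift
  I2: { [S' → S .] }  — accept
  I3: { [D → . D id g], [D → . num S], [D → num . S], [S → . D id S], [S → . num g], [S → num . g] }  — shift
  I4: { [D → num S .] }  — reduce
  I5: { [S → num g .] }  — reduce
  I6: { [D → . D id g], [D → . num S], [D → D id . g], [S → . D id S], [S → . num g], [S → D id . S] }  — shift
  I7: { [S → D id S .] }  — reduce
  I8: { [D → D id g .] }  — reduce

No state contains both a complete item and a shift item.

Answer: No shift-reduce conflicts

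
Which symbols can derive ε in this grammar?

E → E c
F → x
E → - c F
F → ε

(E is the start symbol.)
A non-terminal is nullable if it can derive ε (the empty string): either it has an ε-production, or it has a production whose right-hand side consists entirely of nullable non-terminals.

ε-productions: F → ε
So F is immediately nullable.
No further non-terminal can be added: every production for the remaining non-terminals contains a terminal or a non-nullable non-terminal.
Nullable = { 'F' }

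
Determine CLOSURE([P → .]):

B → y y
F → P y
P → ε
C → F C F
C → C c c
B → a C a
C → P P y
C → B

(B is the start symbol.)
Start with: [P → .]
The dot is at the end, so nothing is added.

CLOSURE = { [P → .] }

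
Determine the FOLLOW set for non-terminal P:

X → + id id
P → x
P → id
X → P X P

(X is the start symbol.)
{ $, '+', 'id', 'x' }

To compute FOLLOW(P), find every occurrence of P on a right-hand side N → α P β: add FIRST(β) \ {ε}, and if β is empty or nullable also add FOLLOW(N). Iterate to a fixed point.

In X → P X P: P is followed by X P, add FIRST(X P) \ {ε} = { '+', 'id', 'x' }
In X → P X P: P is at the end, add FOLLOW(X)

The FOLLOW sets referred to above (computed the same way, to a fixed point):
  FOLLOW(X) = { $, 'id', 'x' }

Taking the union: FOLLOW(P) = { $, '+', 'id', 'x' }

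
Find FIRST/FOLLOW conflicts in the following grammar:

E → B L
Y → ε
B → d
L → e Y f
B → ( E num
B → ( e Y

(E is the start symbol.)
A FIRST/FOLLOW conflict occurs when a non-terminal N has a nullable alternative N → β (β ⇒* ε) and another alternative N → α with FIRST(α) ∩ FOLLOW(N) ≠ ∅: on such a lookahead the parser cannot decide between expanding α and letting N vanish via β.

Nullable non-terminals: Y.
Y has a nullable alternative but only one production, so nothing to check.

B, E, L have no nullable alternative, so no FIRST/FOLLOW check is needed there.

No FIRST/FOLLOW conflicts found.

Answer: No FIRST/FOLLOW conflicts.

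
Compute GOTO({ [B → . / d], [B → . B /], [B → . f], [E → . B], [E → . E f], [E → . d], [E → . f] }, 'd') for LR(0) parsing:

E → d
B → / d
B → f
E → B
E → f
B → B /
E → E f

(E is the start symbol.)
{ [E → d .] }

GOTO(I, 'd') = CLOSURE({ [A → αX.β] : [A → α.Xβ] ∈ I, X = 'd' })

Items with dot before 'd', with the dot advanced:
  [E → . d] → [E → d .]
Closure adds nothing (no advanced item has the dot before a non-terminal).

GOTO = { [E → d .] }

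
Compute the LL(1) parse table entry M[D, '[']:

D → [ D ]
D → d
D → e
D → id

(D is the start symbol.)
To find M[D, '['], we find productions for D where '[' is in the predict set (PREDICT(N → α) = (FIRST(α) \ {ε}) ∪ (FOLLOW(N) if α ⇒* ε)).

D → [ D ]: PREDICT = { '[' }
  '[' is in predict set, so this production goes in M[D, '[']
D → d: PREDICT = { 'd' }
D → e: PREDICT = { 'e' }
D → id: PREDICT = { 'id' }

M[D, '['] = D → [ D ]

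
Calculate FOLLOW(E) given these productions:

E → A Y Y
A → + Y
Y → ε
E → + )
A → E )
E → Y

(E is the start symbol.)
{ $, ')' }

E is the start symbol, so $ ∈ FOLLOW(E).
In A → E ): E is followed by ')', add FIRST(')') \ {ε} = { ')' }

Taking the union: FOLLOW(E) = { $, ')' }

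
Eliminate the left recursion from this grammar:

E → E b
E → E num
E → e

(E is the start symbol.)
E → e E'
E' → b E'
E' → num E'
E' → ε

E is directly left-recursive. The standard transformation for
  A → A α₁ | ... | A α_m | β₁ | ... | β_n
is
  A  → β₁ A' | ... | β_n A'
  A' → α₁ A' | ... | α_m A' | ε

E → e becomes E → e E'
E → E b becomes E' → b E'
E → E num becomes E' → num E'
Add E' → ε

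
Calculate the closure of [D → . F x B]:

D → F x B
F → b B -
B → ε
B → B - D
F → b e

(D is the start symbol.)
Start with: [D → . F x B]
  [D → . F x B] has the dot before F: add [F → . b B -], [F → . b e]
No further items can be added.

CLOSURE = { [D → . F x B], [F → . b B -], [F → . b e] }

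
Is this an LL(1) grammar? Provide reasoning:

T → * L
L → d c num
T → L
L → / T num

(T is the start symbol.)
Relevant sets:
  FIRST(L) = { '/', 'd' }

For T:
  PREDICT(T → '*' L) = { '*' }
  PREDICT(T → L) = { '/', 'd' }
For L:
  PREDICT(L → d c num) = { 'd' }
  PREDICT(L → '/' T num) = { '/' }

All predict sets are disjoint. The grammar IS LL(1).

Answer: Yes, the grammar is LL(1).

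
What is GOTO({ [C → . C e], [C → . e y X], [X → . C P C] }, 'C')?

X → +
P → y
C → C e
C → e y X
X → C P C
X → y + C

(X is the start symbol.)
GOTO(I, 'C') = CLOSURE({ [A → αX.β] : [A → α.Xβ] ∈ I, X = 'C' })

Items with dot before 'C', with the dot advanced:
  [C → . C e] → [C → C . e]
  [X → . C P C] → [X → C . P C]
Closure of the advanced items:
  [X → C . P C] has the dot before P: add [P → . y]

GOTO = { [C → C . e], [P → . y], [X → C . P C] }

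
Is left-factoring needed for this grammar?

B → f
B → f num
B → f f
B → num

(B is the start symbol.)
Left-factoring is needed when two productions for the same non-terminal
share a common prefix on the right-hand side.

Productions for B:
  B → f
  B → f num
  B → f f
  B → num

Found common prefix 'f' in productions for B

Answer: Yes, B has productions with common prefix 'f'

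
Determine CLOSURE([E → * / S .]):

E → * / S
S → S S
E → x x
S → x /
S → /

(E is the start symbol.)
{ [E → * / S .] }

Start with: [E → * / S .]
The dot is at the end, so nothing is added.

CLOSURE = { [E → * / S .] }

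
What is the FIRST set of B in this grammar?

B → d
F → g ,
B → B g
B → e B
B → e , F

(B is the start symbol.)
{ 'd', 'e' }

To compute FIRST(B), examine every production with B on the left-hand side, reading each right-hand side left to right until a non-nullable symbol is reached.

From B → d:
  - d is a terminal: add 'd' and stop
From B → B g:
  - B is the symbol being defined: contributes nothing new
    B is not nullable, so stop
From B → e B:
  - e is a terminal: add 'e' and stop
From B → e , F:
  - e is a terminal: add 'e' and stop

Collecting: FIRST(B) = { 'd', 'e' }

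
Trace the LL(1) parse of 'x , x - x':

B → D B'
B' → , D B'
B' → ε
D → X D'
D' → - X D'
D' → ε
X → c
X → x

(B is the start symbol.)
LL(1) parsing maintains a stack (initially the start symbol over $) and the input. At each step: if the stack top is a terminal, match it against the current input token; if it is a non-terminal N, replace it with the RHS of M[N, lookahead] (the unique production whose predict set contains the lookahead).

Stack is shown with the top on the left.

Stack        Input        Action
--------------------------------
B $          x , x - x $  output B → D B'
D B' $       x , x - x $  output D → X D'
X D' B' $    x , x - x $  output X → x
x D' B' $    x , x - x $  match 'x'
D' B' $      , x - x $    output D' → ε
B' $         , x - x $    output B' → , D B'
, D B' $     , x - x $    match ','
D B' $       x - x $      output D → X D'
X D' B' $    x - x $      output X → x
x D' B' $    x - x $      match 'x'
D' B' $      - x $        output D' → - X D'
- X D' B' $  - x $        match '-'
X D' B' $    x $          output X → x
x D' B' $    x $          match 'x'
D' B' $      $            output D' → ε
B' $         $            output B' → ε
$            $            accept

The string is accepted.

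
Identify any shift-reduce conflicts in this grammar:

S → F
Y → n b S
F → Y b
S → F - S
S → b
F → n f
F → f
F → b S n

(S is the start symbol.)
A shift-reduce conflict occurs when an LR(0) state has both:
  - a complete (reduce) item [A → α .] (dot at the end), and
  - a shift item [B → β . c γ] (dot before a terminal).

Augment with S' → S and build the canonical LR(0) collection (I0 = CLOSURE({[S' → . S]}), then GOTO on every symbol after a dot until no new states appear). It has 15 states:
  I0: { [F → . Y b], [F → . b S n], [F → . f], [F → . n f], [S → . F - S], [S → . F], [S → . b], [S' → . S], [Y → . n b S] }  — shift
  I1: { [S → F . - S], [S → F .] }  — shift, reduce
  I2: { [S' → S .] }  — accept
  I3: { [F → Y . b] }  — shift
  I4: { [F → . Y b], [F → . b S n], [F → . f], [F → . n f], [F → b . S n], [S → . F - S], [S → . F], [S → . b], [S → b .], [Y → . n b S] }  — shift, reduce
  I5: { [F → f .] }  — reduce
  I6: { [F → n . f], [Y → n . b S] }  — shift
  I7: { [F → . Y b], [F → . b S n], [F → . f], [F → . n f], [S → . F - S], [S → . F], [S → . b], [Y → . n b S], [Y → n b . S] }  — shift
  I8: { [F → n f .] }  — reduce
  I9: { [Y → n b S .] }  — reduce
  I10: { [F → b S . n] }  — shift
  I11: { [F → b S n .] }  — reduce
  I12: { [F → Y b .] }  — reduce
  I13: { [F → . Y b], [F → . b S n], [F → . f], [F → . n f], [S → . F - S], [S → . F], [S → . b], [S → F - . S], [Y → . n b S] }  — shift
  I14: { [S → F - S .] }  — reduce

I1 contains reduce item [S → F .] and shift item [S → F . - S] — shift-reduce conflict.
I4 contains reduce item [S → b .] and shift items [F → . b S n], [F → . f], [F → . n f], [S → . b], [Y → . n b S] — shift-reduce conflict.

Answer: Yes — I1: [S → F .] vs [S → F . - S]; I4: [S → b .] vs [F → . b S n]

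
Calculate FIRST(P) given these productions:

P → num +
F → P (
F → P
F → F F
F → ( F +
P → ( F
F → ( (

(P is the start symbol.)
To compute FIRST(P), examine every production with P on the left-hand side, reading each right-hand side left to right until a non-nullable symbol is reached.

From P → num +:
  - num is a terminal: add 'num' and stop
From P → ( F:
  - '(' is a terminal: add '(' and stop

Collecting: FIRST(P) = { '(', 'num' }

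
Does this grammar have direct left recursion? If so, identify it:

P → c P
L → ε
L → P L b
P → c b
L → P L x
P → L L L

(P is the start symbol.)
Direct left recursion occurs when N → N α for some non-terminal N (the right-hand side begins with the left-hand side itself).

P → c P: starts with c
L → ε: starts with ε
L → P L b: starts with P
P → c b: starts with c
L → P L x: starts with P
P → L L L: starts with L

No direct left recursion found.

Answer: No direct left recursion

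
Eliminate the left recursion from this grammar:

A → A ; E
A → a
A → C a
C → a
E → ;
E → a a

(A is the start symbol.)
A is directly left-recursive. The standard transformation for
  A → A α₁ | ... | A α_m | β₁ | ... | β_n
is
  A  → β₁ A' | ... | β_n A'
  A' → α₁ A' | ... | α_m A' | ε

A → a becomes A → a A'
A → C a becomes A → C a A'
A → A ; E becomes A' → ; E A'
Add A' → ε

Productions for other non-terminals are unchanged:
  C → a
  E → ;
  E → a a

Resulting grammar:
A → a A'
A → C a A'
A' → ; E A'
A' → ε
C → a
E → ;
E → a a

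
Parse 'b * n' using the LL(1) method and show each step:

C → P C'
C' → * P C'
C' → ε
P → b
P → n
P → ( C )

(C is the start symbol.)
Stack is shown with the top on the left.

Stack     Input    Action
-------------------------
C $       b * n $  output C → P C'
P C' $    b * n $  output P → b
b C' $    b * n $  match 'b'
C' $      * n $    output C' → * P C'
* P C' $  * n $    match '*'
P C' $    n $      output P → n
n C' $    n $      match 'n'
C' $      $        output C' → ε
$         $        accept

The string is accepted.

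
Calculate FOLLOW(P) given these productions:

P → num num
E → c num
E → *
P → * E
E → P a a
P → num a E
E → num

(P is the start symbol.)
P is the start symbol, so $ ∈ FOLLOW(P).
In E → P a a: P is followed by a a, add FIRST(a a) \ {ε} = { 'a' }

Taking the union: FOLLOW(P) = { $, 'a' }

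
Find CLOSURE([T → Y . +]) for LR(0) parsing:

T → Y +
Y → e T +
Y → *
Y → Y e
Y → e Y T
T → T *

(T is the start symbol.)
Start with: [T → Y . +]
The dot precedes the terminal '+', so nothing is added.

CLOSURE = { [T → Y . +] }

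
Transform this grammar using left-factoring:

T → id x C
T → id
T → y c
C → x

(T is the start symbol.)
T → id T'
T' → x C
T' → ε
T → y c
C → x

Left-factoring transforms A → αβ₁ | αβ₂ into A → αA' and A' → β₁ | β₂
(α is the longest common prefix among the alternatives). Repeat until
no nonterminal has two alternatives with a common prefix.

Round 1: T has alternatives sharing prefix 'id'. Introduce T': T → id T'
  Add: T' → x C
  Add: T' → ε

No remaining common prefixes — done.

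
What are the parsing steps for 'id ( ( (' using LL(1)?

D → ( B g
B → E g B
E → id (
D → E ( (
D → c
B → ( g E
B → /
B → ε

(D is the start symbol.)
LL(1) parsing maintains a stack (initially the start symbol over $) and the input. At each step: if the stack top is a terminal, match it against the current input token; if it is a non-terminal N, replace it with the RHS of M[N, lookahead] (the unique production whose predict set contains the lookahead).

Stack is shown with the top on the left.

Stack       Input       Action
------------------------------
D $         id ( ( ( $  output D → E ( (
E ( ( $     id ( ( ( $  output E → id (
id ( ( ( $  id ( ( ( $  match 'id'
( ( ( $     ( ( ( $     match '('
( ( $       ( ( $       match '('
( $         ( $         match '('
$           $           accept

The string is accepted.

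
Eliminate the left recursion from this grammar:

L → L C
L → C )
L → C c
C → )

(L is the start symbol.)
L is directly left-recursive. The standard transformation for
  A → A α₁ | ... | A α_m | β₁ | ... | β_n
is
  A  → β₁ A' | ... | β_n A'
  A' → α₁ A' | ... | α_m A' | ε

L → C ) becomes L → C ) L'
L → C c becomes L → C c L'
L → L C becomes L' → C L'
Add L' → ε

Productions for other non-terminals are unchanged:
  C → )

Resulting grammar:
L → C ) L'
L → C c L'
L' → C L'
L' → ε
C → )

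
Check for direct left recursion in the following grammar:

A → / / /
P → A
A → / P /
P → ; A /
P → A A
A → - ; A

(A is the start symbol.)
No direct left recursion

A → / / /: starts with '/'
P → A: starts with A
A → / P /: starts with '/'
P → ; A /: starts with ';'
P → A A: starts with A
A → - ; A: starts with '-'

No direct left recursion found.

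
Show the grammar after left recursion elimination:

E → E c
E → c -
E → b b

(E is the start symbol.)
E → c - E'
E → b b E'
E' → c E'
E' → ε

E is directly left-recursive. The standard transformation for
  A → A α₁ | ... | A α_m | β₁ | ... | β_n
is
  A  → β₁ A' | ... | β_n A'
  A' → α₁ A' | ... | α_m A' | ε

E → c - becomes E → c - E'
E → b b becomes E → b b E'
E → E c becomes E' → c E'
Add E' → ε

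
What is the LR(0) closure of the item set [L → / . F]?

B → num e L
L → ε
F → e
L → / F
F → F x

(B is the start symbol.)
Start with: [L → / . F]
  [L → / . F] has the dot before F: add [F → . e], [F → . F x]
No further items can be added.

CLOSURE = { [F → . F x], [F → . e], [L → / . F] }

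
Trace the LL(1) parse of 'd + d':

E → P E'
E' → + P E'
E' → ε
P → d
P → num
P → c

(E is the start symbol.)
LL(1) parsing maintains a stack (initially the start symbol over $) and the input. At each step: if the stack top is a terminal, match it against the current input token; if it is a non-terminal N, replace it with the RHS of M[N, lookahead] (the unique production whose predict set contains the lookahead).

Stack is shown with the top on the left.

Stack     Input    Action
-------------------------
E $       d + d $  output E → P E'
P E' $    d + d $  output P → d
d E' $    d + d $  match 'd'
E' $      + d $    output E' → + P E'
+ P E' $  + d $    match '+'
P E' $    d $      output P → d
d E' $    d $      match 'd'
E' $      $        output E' → ε
$         $        accept

The string is accepted.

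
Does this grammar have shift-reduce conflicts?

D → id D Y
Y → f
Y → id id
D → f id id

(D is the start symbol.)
No shift-reduce conflicts

A shift-reduce conflict occurs when an LR(0) state has both:
  - a complete (reduce) item [A → α .] (dot at the end), and
  - a shift item [B → β . c γ] (dot before a terminal).

Augment with D' → D and build the canonical LR(0) collection (I0 = CLOSURE({[D' → . D]}), then GOTO on every symbol after a dot until no new states appear). It has 11 states:
  I0: { [D → . f id id], [D → . id D Y], [D' → . D] }  — shift
  I1: { [D' → D .] }  — accept
  I2: { [D → f . id id] }  — shift
  I3: { [D → . f id id], [D → . id D Y], [D → id . D Y] }  — shift
  I4: { [D → id D . Y], [Y → . f], [Y → . id id] }  — shift
  I5: { [D → id D Y .] }  — reduce
  I6: { [Y → f .] }  — reduce
  I7: { [Y → id . id] }  — shift
  I8: { [Y → id id .] }  — reduce
  I9: { [D → f id . id] }  — shift
  I10: { [D → f id id .] }  — reduce

No state contains both a complete item and a shift item.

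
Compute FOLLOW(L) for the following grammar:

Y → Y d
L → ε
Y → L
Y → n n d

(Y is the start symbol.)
{ $, 'd' }

To compute FOLLOW(L), find every occurrence of L on a right-hand side N → α L β: add FIRST(β) \ {ε}, and if β is empty or nullable also add FOLLOW(N). Iterate to a fixed point.

In Y → L: L is at the end, add FOLLOW(Y)

The FOLLOW sets referred to above (computed the same way, to a fixed point):
  FOLLOW(Y) = { $, 'd' }

Taking the union: FOLLOW(L) = { $, 'd' }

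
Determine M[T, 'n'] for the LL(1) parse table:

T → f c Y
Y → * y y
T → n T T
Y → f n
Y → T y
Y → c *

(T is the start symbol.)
T → n T T

To find M[T, 'n'], we find productions for T where 'n' is in the predict set (PREDICT(N → α) = (FIRST(α) \ {ε}) ∪ (FOLLOW(N) if α ⇒* ε)).

T → f c Y: PREDICT = { 'f' }
T → n T T: PREDICT = { 'n' }
  'n' is in predict set, so this production goes in M[T, 'n']

M[T, 'n'] = T → n T T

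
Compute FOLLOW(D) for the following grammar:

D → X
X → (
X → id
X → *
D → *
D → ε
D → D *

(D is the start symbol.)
{ $, '*' }

D is the start symbol, so $ ∈ FOLLOW(D).
In D → D *: D is followed by '*', add FIRST('*') \ {ε} = { '*' }

Taking the union: FOLLOW(D) = { $, '*' }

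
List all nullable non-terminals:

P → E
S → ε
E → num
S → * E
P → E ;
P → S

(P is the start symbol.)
A non-terminal is nullable if it can derive ε (the empty string): either it has an ε-production, or it has a production whose right-hand side consists entirely of nullable non-terminals.

ε-productions: S → ε
So S is immediately nullable.
P → S: every symbol on the right is nullable, so P is nullable too.
No further non-terminal can be added: every production for the remaining non-terminals contains a terminal or a non-nullable non-terminal.
Nullable = { 'P', 'S' }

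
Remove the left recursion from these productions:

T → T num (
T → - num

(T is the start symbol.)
T → - num T'
T' → num ( T'
T' → ε

T is directly left-recursive. The standard transformation for
  A → A α₁ | ... | A α_m | β₁ | ... | β_n
is
  A  → β₁ A' | ... | β_n A'
  A' → α₁ A' | ... | α_m A' | ε

T → - num becomes T → - num T'
T → T num ( becomes T' → num ( T'
Add T' → ε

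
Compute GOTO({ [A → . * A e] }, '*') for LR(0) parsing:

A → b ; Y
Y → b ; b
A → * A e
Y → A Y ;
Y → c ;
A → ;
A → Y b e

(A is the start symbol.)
GOTO(I, '*') = CLOSURE({ [A → αX.β] : [A → α.Xβ] ∈ I, X = '*' })

Items with dot before '*', with the dot advanced:
  [A → . * A e] → [A → * . A e]
Closure of the advanced items:
  [A → * . A e] has the dot before A: add [A → . b ; Y], [A → . * A e], [A → . ;], [A → . Y b e]
  [A → . Y b e] has the dot before Y: add [Y → . b ; b], [Y → . A Y ;], [Y → . c ;]

GOTO = { [A → * . A e], [A → . * A e], [A → . ;], [A → . Y b e], [A → . b ; Y], [Y → . A Y ;], [Y → . b ; b], [Y → . c ;] }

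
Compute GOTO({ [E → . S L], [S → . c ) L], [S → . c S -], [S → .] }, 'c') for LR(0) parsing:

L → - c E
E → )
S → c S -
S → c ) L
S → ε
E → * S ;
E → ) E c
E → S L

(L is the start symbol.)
{ [S → . c ) L], [S → . c S -], [S → .], [S → c . ) L], [S → c . S -] }

GOTO(I, 'c') = CLOSURE({ [A → αX.β] : [A → α.Xβ] ∈ I, X = 'c' })

Items with dot before 'c', with the dot advanced:
  [S → . c ) L] → [S → c . ) L]
  [S → . c S -] → [S → c . S -]
Closure of the advanced items:
  [S → c . S -] has the dot before S: add [S → . c S -], [S → . c ) L], [S → .]

GOTO = { [S → . c ) L], [S → . c S -], [S → .], [S → c . ) L], [S → c . S -] }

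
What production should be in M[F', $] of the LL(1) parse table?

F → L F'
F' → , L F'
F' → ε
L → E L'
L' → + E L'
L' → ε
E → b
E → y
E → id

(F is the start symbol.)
F' → ε

To find M[F', $], we find productions for F' where $ is in the predict set (PREDICT(N → α) = (FIRST(α) \ {ε}) ∪ (FOLLOW(N) if α ⇒* ε)).

Relevant sets:
  FOLLOW(F') = { $ }

F' → , L F': PREDICT = { ',' }
F' → ε: PREDICT = { $ }
  $ is in predict set, so this production goes in M[F', $]

M[F', $] = F' → ε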